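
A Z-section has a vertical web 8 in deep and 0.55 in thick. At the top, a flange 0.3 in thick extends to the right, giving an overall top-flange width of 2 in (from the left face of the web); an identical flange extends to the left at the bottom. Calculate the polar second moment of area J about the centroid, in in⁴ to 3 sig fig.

Break the section into simple shapes (no overlaps), measuring from the bottom-left corner of the bounding box.
Web: 0.55 × 8, A = 4.4 in², y = 4 in, Ī = 23.467 in⁴.
Top flange (beyond web): 1.45 × 0.3, A = 0.435 in², y = 7.85 in, Ī = 0.0032625 in⁴.
Bottom flange (beyond web): 1.45 × 0.3, A = 0.435 in², y = 0.15 in, Ī = 0.0032625 in⁴.
Centroid: ȳ = ΣA·y / ΣA = 4 in.
Transfer each piece to the centroidal x-axis using Ī + A·d² with d = y − 4:
  web: d = 0 in → contributes +23.467 in⁴
  top flange (beyond web): d = 3.85 in → contributes +6.4511 in⁴
  bottom flange (beyond web): d = -3.85 in → contributes +6.4511 in⁴
Total I = 36.369 in⁴.
For the y-axis: x̄ = 1.725 in.
Repeating about the centroidal y-axis gives I_y = 1.1333 in⁴.
Polar second moment: J = I_x + I_y = 37.502 in⁴.

J ≈ 37.5 in⁴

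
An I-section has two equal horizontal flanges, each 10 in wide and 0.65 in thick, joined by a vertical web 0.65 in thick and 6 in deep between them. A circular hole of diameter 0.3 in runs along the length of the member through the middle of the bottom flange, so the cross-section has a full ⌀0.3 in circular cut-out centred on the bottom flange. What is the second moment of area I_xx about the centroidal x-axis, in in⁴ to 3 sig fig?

Decompose the section into non-overlapping parts with the origin at the bottom-left of its bounding rectangle.
Bottom flange: 10 × 0.65, A = 6.5 in², y = 0.325 in, Ī = 0.22885 in⁴.
Web: 0.65 × 6, A = 3.9 in², y = 3.65 in, Ī = 11.7 in⁴.
Top flange: 10 × 0.65, A = 6.5 in², y = 6.975 in, Ī = 0.22885 in⁴.
Hole (subtracted): ⌀0.3, A = 0.070686 in², y = 0.325 in, Ī = 0.00039761 in⁴.
Centroid: ȳ = ΣA·y / ΣA = 3.664 in.
Transfer each piece to the centroidal x-axis using Ī + A·d² with d = y − 3.664:
  bottom flange: d = -3.339 in → contributes +72.695 in⁴
  web: d = -0.013966 in → contributes +11.701 in⁴
  top flange: d = 3.311 in → contributes +71.488 in⁴
  hole: d = -3.339 in → contributes −0.78845 in⁴
Total I = 155.1 in⁴.

I_xx ≈ 155 in⁴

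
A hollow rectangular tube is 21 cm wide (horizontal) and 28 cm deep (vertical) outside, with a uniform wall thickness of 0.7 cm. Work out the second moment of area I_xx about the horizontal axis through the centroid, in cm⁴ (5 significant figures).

I_xx ≈ 7674.9 cm⁴

Treat the section as a set of non-overlapping primitives; coordinates are from the bounding-box lower-left.
Outer rectangle: 21 × 28, A = 588 cm², y = 14 cm, Ī = 38 416 cm⁴.
Inner void (subtracted): 19.6 × 26.6, A = 521.36 cm², y = 14 cm, Ī = 30741.12 cm⁴.
By symmetry the centroid is at mid-height, ȳ = 14 cm.
All pieces are centred on the horizontal axis through the centroid, so I = ΣĪ (holes subtracted) = 7674.877 cm⁴.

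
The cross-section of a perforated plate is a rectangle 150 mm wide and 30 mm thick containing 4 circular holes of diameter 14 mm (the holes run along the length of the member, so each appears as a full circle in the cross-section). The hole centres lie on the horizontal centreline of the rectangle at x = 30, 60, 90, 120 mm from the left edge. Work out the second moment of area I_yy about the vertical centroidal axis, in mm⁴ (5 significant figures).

Split into non-overlapping primitives; take the origin at the lower-left of the bounding box.
Plate: 150 × 30, A = 4 500 mm², x = 75 mm, Ī = 8 437 500 mm⁴.
Hole 1 (subtracted): ⌀14, A = 153.938 mm², x = 30 mm, Ī = 1885.741 mm⁴.
Hole 2 (subtracted): ⌀14, A = 153.938 mm², x = 60 mm, Ī = 1885.741 mm⁴.
Hole 3 (subtracted): ⌀14, A = 153.938 mm², x = 90 mm, Ī = 1885.741 mm⁴.
Hole 4 (subtracted): ⌀14, A = 153.938 mm², x = 120 mm, Ī = 1885.741 mm⁴.
By symmetry the centroid is at mid-width, x̄ = 75 mm.
Transfer each piece to the vertical centroidal axis using Ī + A·d² with d = x − 75:
  plate: d = 0 mm → contributes +8 437 500 mm⁴
  hole 1: d = -45 mm → contributes −313610.3 mm⁴
  hole 2: d = -15 mm → contributes −36521.8 mm⁴
  hole 3: d = 15 mm → contributes −36521.8 mm⁴
  hole 4: d = 45 mm → contributes −313610.3 mm⁴
Total I = 7 737 236 mm⁴.

I_yy ≈ 7.7372 × 10⁶ mm⁴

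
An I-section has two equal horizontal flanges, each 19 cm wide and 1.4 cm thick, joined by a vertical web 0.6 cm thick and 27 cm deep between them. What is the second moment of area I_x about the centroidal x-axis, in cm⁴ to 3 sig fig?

Break the section into simple shapes (no overlaps), measuring from the bottom-left corner of the bounding box.
Bottom flange: 19 × 1.4, A = 26.6 cm², y = 0.7 cm, Ī = 4.3447 cm⁴.
Web: 0.6 × 27, A = 16.2 cm², y = 14.9 cm, Ī = 984.15 cm⁴.
Top flange: 19 × 1.4, A = 26.6 cm², y = 29.1 cm, Ī = 4.3447 cm⁴.
By symmetry the centroid is at mid-height, ȳ = 14.9 cm.
Transfer each piece to the centroidal x-axis using Ī + A·d² with d = y − 14.9:
  bottom flange: d = -14.2 cm → contributes +5 368 cm⁴
  web: d = 0 cm → contributes +984.15 cm⁴
  top flange: d = 14.2 cm → contributes +5 368 cm⁴
Total I = 11 720 cm⁴.

I_x ≈ 1.17 × 10⁴ cm⁴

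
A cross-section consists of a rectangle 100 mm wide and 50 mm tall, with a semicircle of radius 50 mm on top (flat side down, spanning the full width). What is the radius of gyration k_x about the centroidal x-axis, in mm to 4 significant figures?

k_x ≈ 26.83 mm

Decompose the section into non-overlapping parts with the origin at the bottom-left of its bounding rectangle.
Rectangular body: 100 × 50, A = 5 000 mm², y = 25 mm, Ī = 1 041 667 mm⁴.
Semicircular cap: semicircle r = 50, A = 3926.99 mm², y = 71.2207 mm, Ī = 685 981 mm⁴.
Centroid: ȳ = ΣA·y / ΣA = 45.3325 mm.
Transfer each piece to the centroidal x-axis using Ī + A·d² with d = y − 45.3325:
  rectangular body: d = -20.3325 mm → contributes +3 108 721 mm⁴
  semicircular cap: d = 25.8882 mm → contributes +3 317 836 mm⁴
Total I = 6 426 557 mm⁴.
Radius of gyration: k = √(I/A) = √(6 426 557 / 8926.99) = 26.831 mm.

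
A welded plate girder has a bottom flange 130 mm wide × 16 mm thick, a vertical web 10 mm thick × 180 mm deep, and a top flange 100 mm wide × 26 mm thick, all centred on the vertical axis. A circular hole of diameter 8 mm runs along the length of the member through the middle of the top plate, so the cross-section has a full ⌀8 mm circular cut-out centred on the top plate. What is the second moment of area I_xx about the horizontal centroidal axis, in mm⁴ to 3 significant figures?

I_xx ≈ 5.15 × 10⁷ mm⁴

Decompose the section into non-overlapping parts with the origin at the bottom-left of its bounding rectangle.
Bottom plate: 130 × 16, A = 2 080 mm², y = 8 mm, Ī = 44 373 mm⁴.
Web plate: 10 × 180, A = 1 800 mm², y = 106 mm, Ī = 4 860 000 mm⁴.
Top plate: 100 × 26, A = 2 600 mm², y = 209 mm, Ī = 146 467 mm⁴.
Hole (subtracted): ⌀8, A = 50.265 mm², y = 209 mm, Ī = 201.06 mm⁴.
Centroid: ȳ = ΣA·y / ΣA = 115.14 mm.
Transfer each piece to the horizontal centroidal axis using Ī + A·d² with d = y − 115.14:
  bottom plate: d = -107.14 mm → contributes +23 921 683 mm⁴
  web plate: d = -9.1423 mm → contributes +5 010 447 mm⁴
  top plate: d = 93.858 mm → contributes +23 050 556 mm⁴
  hole: d = 93.858 mm → contributes −443 003 mm⁴
Total I = 51 539 683 mm⁴.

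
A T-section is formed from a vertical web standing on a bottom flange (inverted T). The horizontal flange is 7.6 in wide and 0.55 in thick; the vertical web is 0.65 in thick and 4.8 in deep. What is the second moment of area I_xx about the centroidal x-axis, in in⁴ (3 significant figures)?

I_xx ≈ 18.9 in⁴

Decompose the section into non-overlapping parts with the origin at the bottom-left of its bounding rectangle.
Flange: 7.6 × 0.55, A = 4.18 in², y = 0.275 in, Ī = 0.10537 in⁴.
Web: 0.65 × 4.8, A = 3.12 in², y = 2.95 in, Ī = 5.9904 in⁴.
Centroid: ȳ = ΣA·y / ΣA = 1.4183 in.
Transfer each piece to the centroidal x-axis using Ī + A·d² with d = y − 1.4183:
  flange: d = -1.1433 in → contributes +5.5691 in⁴
  web: d = 1.5317 in → contributes +13.31 in⁴
Total I = 18.879 in⁴.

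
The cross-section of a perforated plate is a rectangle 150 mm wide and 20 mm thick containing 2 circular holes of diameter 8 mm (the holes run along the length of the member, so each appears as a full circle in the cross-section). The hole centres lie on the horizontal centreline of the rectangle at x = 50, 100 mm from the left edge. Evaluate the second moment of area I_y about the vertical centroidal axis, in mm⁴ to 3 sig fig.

I_y ≈ 5.56 × 10⁶ mm⁴

Split into non-overlapping primitives; take the origin at the lower-left of the bounding box.
Plate: 150 × 20, A = 3 000 mm², x = 75 mm, Ī = 5 625 000 mm⁴.
Hole 1 (subtracted): ⌀8, A = 50.265 mm², x = 50 mm, Ī = 201.06 mm⁴.
Hole 2 (subtracted): ⌀8, A = 50.265 mm², x = 100 mm, Ī = 201.06 mm⁴.
By symmetry the centroid is at mid-width, x̄ = 75 mm.
Transfer each piece to the vertical centroidal axis using Ī + A·d² with d = x − 75:
  plate: d = 0 mm → contributes +5 625 000 mm⁴
  hole 1: d = -25 mm → contributes −31 617 mm⁴
  hole 2: d = 25 mm → contributes −31 617 mm⁴
Total I = 5 561 766 mm⁴.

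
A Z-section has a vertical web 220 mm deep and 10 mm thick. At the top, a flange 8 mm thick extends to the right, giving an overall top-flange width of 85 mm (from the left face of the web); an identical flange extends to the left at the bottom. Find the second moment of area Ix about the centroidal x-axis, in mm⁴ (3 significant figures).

Ix ≈ 2.24 × 10⁷ mm⁴

Break the section into simple shapes (no overlaps), measuring from the bottom-left corner of the bounding box.
Web: 10 × 220, A = 2 200 mm², y = 110 mm, Ī = 8 873 333 mm⁴.
Top flange (beyond web): 75 × 8, A = 600 mm², y = 216 mm, Ī = 3 200 mm⁴.
Bottom flange (beyond web): 75 × 8, A = 600 mm², y = 4 mm, Ī = 3 200 mm⁴.
Centroid: ȳ = ΣA·y / ΣA = 110 mm.
Transfer each piece to the centroidal x-axis using Ī + A·d² with d = y − 110:
  web: d = 0 mm → contributes +8 873 333 mm⁴
  top flange (beyond web): d = 106 mm → contributes +6 744 800 mm⁴
  bottom flange (beyond web): d = -106 mm → contributes +6 744 800 mm⁴
Total I = 22 362 933 mm⁴.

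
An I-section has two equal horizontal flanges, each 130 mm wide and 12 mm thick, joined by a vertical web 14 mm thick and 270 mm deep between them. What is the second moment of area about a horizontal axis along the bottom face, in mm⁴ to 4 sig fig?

I_base ≈ 2.341 × 10⁸ mm⁴

Decompose the section into non-overlapping parts with the origin at the bottom-left of its bounding rectangle.
Bottom flange: 130 × 12, A = 1 560 mm², y = 6 mm, Ī = 18 720 mm⁴.
Web: 14 × 270, A = 3 780 mm², y = 147 mm, Ī = 22 963 500 mm⁴.
Top flange: 130 × 12, A = 1 560 mm², y = 288 mm, Ī = 18 720 mm⁴.
Transfer each piece to a horizontal axis along the bottom face using Ī + A·d² with d = y − 0:
  bottom flange: d = 6 mm → contributes +74 880 mm⁴
  web: d = 147 mm → contributes +104 645 520 mm⁴
  top flange: d = 288 mm → contributes +129 411 360 mm⁴
Total I = 234 131 760 mm⁴.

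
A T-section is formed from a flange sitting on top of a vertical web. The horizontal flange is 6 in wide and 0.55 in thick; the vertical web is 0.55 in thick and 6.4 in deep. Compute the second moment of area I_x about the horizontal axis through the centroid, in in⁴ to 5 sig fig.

I_x ≈ 32.666 in⁴

Split into non-overlapping primitives; take the origin at the lower-left of the bounding box.
Flange: 6 × 0.55, A = 3.3 in², y = 6.675 in, Ī = 0.0831875 in⁴.
Web: 0.55 × 6.4, A = 3.52 in², y = 3.2 in, Ī = 12.01493 in⁴.
Centroid: ȳ = ΣA·y / ΣA = 4.881452 in.
Transfer each piece to the horizontal axis through the centroid using Ī + A·d² with d = y − 4.881452:
  flange: d = 1.793548 in → contributes +10.69868 in⁴
  web: d = -1.681452 in → contributes +21.96696 in⁴
Total I = 32.66564 in⁴.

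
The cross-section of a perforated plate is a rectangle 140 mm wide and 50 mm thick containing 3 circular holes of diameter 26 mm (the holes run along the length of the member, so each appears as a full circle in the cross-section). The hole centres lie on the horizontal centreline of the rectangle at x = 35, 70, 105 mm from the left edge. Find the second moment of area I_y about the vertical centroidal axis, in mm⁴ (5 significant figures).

I_y ≈ 1.0065 × 10⁷ mm⁴

Break the section into simple shapes (no overlaps), measuring from the bottom-left corner of the bounding box.
Plate: 140 × 50, A = 7 000 mm², x = 70 mm, Ī = 11 433 333 mm⁴.
Hole 1 (subtracted): ⌀26, A = 530.9292 mm², x = 35 mm, Ī = 22431.76 mm⁴.
Hole 2 (subtracted): ⌀26, A = 530.9292 mm², x = 70 mm, Ī = 22431.76 mm⁴.
Hole 3 (subtracted): ⌀26, A = 530.9292 mm², x = 105 mm, Ī = 22431.76 mm⁴.
By symmetry the centroid is at mid-width, x̄ = 70 mm.
Transfer each piece to the vertical centroidal axis using Ī + A·d² with d = x − 70:
  plate: d = 0 mm → contributes +11 433 333 mm⁴
  hole 1: d = -35 mm → contributes −672 820 mm⁴
  hole 2: d = 0 mm → contributes −22431.76 mm⁴
  hole 3: d = 35 mm → contributes −672 820 mm⁴
Total I = 10 065 262 mm⁴.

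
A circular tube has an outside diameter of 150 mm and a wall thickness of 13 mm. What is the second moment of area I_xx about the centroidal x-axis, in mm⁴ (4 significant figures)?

I_xx ≈ 1.325 × 10⁷ mm⁴

Treat the section as a set of non-overlapping primitives; coordinates are from the bounding-box lower-left.
Outer circle: ⌀150, A = 17671.5 mm², y = 75 mm, Ī = 24 850 489 mm⁴.
Bore (subtracted): ⌀124, A = 12076.3 mm², y = 75 mm, Ī = 11 605 307 mm⁴.
By symmetry the centroid is at mid-height, ȳ = 75 mm.
All pieces are centred on the centroidal x-axis, so I = ΣĪ (holes subtracted) = 13 245 182 mm⁴.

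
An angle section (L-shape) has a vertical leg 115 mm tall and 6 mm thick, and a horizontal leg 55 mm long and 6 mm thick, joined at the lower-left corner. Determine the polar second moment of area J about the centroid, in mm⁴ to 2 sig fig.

Decompose the section into non-overlapping parts with the origin at the bottom-left of its bounding rectangle.
Vertical leg: 6 × 115, A = 690 mm², y = 57.5 mm, Ī = 760 438 mm⁴.
Horizontal leg (remainder): 49 × 6, A = 294 mm², y = 3 mm, Ī = 882 mm⁴.
Centroid: ȳ = ΣA·y / ΣA = 41.22 mm.
Transfer each piece to the centroidal x-axis using Ī + A·d² with d = y − 41.22:
  vertical leg: d = 16.28 mm → contributes +943 393 mm⁴
  horizontal leg (remainder): d = -38.22 mm → contributes +430 268 mm⁴
Total I = 1 373 662 mm⁴.
For the y-axis: x̄ = 11.22 mm.
Repeating about the centroidal y-axis gives I_y = 216 802 mm⁴.
Polar second moment: J = I_x + I_y = 1 590 464 mm⁴.

J ≈ 1.6 × 10⁶ mm⁴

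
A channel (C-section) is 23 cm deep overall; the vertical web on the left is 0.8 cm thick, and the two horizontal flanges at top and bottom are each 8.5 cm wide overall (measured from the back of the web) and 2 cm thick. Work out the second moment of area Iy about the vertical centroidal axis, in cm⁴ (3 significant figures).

Iy ≈ 361 cm⁴

Split into non-overlapping primitives; take the origin at the lower-left of the bounding box.
Web: 0.8 × 23, A = 18.4 cm², x = 0.4 cm, Ī = 0.98133 cm⁴.
Top flange (beyond web): 7.7 × 2, A = 15.4 cm², x = 4.65 cm, Ī = 76.089 cm⁴.
Bottom flange (beyond web): 7.7 × 2, A = 15.4 cm², x = 4.65 cm, Ī = 76.089 cm⁴.
Centroid: x̄ = ΣA·x / ΣA = 3.0606 cm.
Transfer each piece to the vertical centroidal axis using Ī + A·d² with d = x − 3.0606:
  web: d = -2.6606 cm → contributes +131.23 cm⁴
  top flange (beyond web): d = 1.5894 cm → contributes +114.99 cm⁴
  bottom flange (beyond web): d = 1.5894 cm → contributes +114.99 cm⁴
Total I = 361.22 cm⁴.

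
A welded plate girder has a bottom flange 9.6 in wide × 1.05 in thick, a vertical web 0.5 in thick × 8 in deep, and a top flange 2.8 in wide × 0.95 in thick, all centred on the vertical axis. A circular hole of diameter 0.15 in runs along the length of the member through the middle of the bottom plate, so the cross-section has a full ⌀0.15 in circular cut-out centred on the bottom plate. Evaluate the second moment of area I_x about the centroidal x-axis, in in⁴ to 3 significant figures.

Decompose the section into non-overlapping parts with the origin at the bottom-left of its bounding rectangle.
Bottom plate: 9.6 × 1.05, A = 10.08 in², y = 0.525 in, Ī = 0.9261 in⁴.
Web plate: 0.5 × 8, A = 4 in², y = 5.05 in, Ī = 21.333 in⁴.
Top plate: 2.8 × 0.95, A = 2.66 in², y = 9.525 in, Ī = 0.20005 in⁴.
Hole (subtracted): ⌀0.15, A = 0.017671 in², y = 0.525 in, Ī = 0.00002485 in⁴.
Centroid: ȳ = ΣA·y / ΣA = 3.039 in.
Transfer each piece to the centroidal x-axis using Ī + A·d² with d = y − 3.039:
  bottom plate: d = -2.514 in → contributes +64.634 in⁴
  web plate: d = 2.011 in → contributes +37.51 in⁴
  top plate: d = 6.486 in → contributes +112.1 in⁴
  hole: d = -2.514 in → contributes −0.11171 in⁴
Total I = 214.13 in⁴.

I_x ≈ 214 in⁴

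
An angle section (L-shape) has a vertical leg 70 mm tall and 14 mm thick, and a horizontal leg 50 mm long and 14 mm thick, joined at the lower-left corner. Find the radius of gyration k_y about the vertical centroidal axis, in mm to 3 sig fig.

Treat the section as a set of non-overlapping primitives; coordinates are from the bounding-box lower-left.
Vertical leg: 14 × 70, A = 980 mm², x = 7 mm, Ī = 16 007 mm⁴.
Horizontal leg (remainder): 36 × 14, A = 504 mm², x = 32 mm, Ī = 54 432 mm⁴.
Centroid: x̄ = ΣA·x / ΣA = 15.491 mm.
Transfer each piece to the vertical centroidal axis using Ī + A·d² with d = x − 15.491:
  vertical leg: d = -8.4906 mm → contributes +86 655 mm⁴
  horizontal leg (remainder): d = 16.509 mm → contributes +191 803 mm⁴
Total I = 278 458 mm⁴.
Radius of gyration: k = √(I/A) = √(278 458 / 1 484) = 13.698 mm.

k_y ≈ 13.7 mm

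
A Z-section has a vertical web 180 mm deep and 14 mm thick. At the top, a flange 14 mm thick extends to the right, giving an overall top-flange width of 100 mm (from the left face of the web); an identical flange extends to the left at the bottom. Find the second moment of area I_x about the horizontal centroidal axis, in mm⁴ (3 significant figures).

Split into non-overlapping primitives; take the origin at the lower-left of the bounding box.
Web: 14 × 180, A = 2 520 mm², y = 90 mm, Ī = 6 804 000 mm⁴.
Top flange (beyond web): 86 × 14, A = 1 204 mm², y = 173 mm, Ī = 19 665 mm⁴.
Bottom flange (beyond web): 86 × 14, A = 1 204 mm², y = 7 mm, Ī = 19 665 mm⁴.
Centroid: ȳ = ΣA·y / ΣA = 90 mm.
Transfer each piece to the horizontal centroidal axis using Ī + A·d² with d = y − 90:
  web: d = 0 mm → contributes +6 804 000 mm⁴
  top flange (beyond web): d = 83 mm → contributes +8 314 021 mm⁴
  bottom flange (beyond web): d = -83 mm → contributes +8 314 021 mm⁴
Total I = 23 432 043 mm⁴.

I_x ≈ 2.34 × 10⁷ mm⁴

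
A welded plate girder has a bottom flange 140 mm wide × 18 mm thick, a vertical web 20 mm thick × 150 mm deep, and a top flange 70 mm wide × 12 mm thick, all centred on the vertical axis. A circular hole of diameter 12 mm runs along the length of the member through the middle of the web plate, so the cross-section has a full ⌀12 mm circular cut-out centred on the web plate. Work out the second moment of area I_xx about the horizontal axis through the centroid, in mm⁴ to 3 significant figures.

I_xx ≈ 2.57 × 10⁷ mm⁴

Break the section into simple shapes (no overlaps), measuring from the bottom-left corner of the bounding box.
Bottom plate: 140 × 18, A = 2 520 mm², y = 9 mm, Ī = 68 040 mm⁴.
Web plate: 20 × 150, A = 3 000 mm², y = 93 mm, Ī = 5 625 000 mm⁴.
Top plate: 70 × 12, A = 840 mm², y = 174 mm, Ī = 10 080 mm⁴.
Hole (subtracted): ⌀12, A = 113.1 mm², y = 93 mm, Ī = 1017.9 mm⁴.
Centroid: ȳ = ΣA·y / ΣA = 70.006 mm.
Transfer each piece to the horizontal axis through the centroid using Ī + A·d² with d = y − 70.006:
  bottom plate: d = -61.006 mm → contributes +9 446 868 mm⁴
  web plate: d = 22.994 mm → contributes +7 211 144 mm⁴
  top plate: d = 103.99 mm → contributes +9 094 436 mm⁴
  hole: d = 22.994 mm → contributes −60 814 mm⁴
Total I = 25 691 633 mm⁴.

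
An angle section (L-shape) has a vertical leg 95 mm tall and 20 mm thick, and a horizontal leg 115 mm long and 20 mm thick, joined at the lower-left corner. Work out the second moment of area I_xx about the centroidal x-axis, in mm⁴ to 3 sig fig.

I_xx ≈ 2.83 × 10⁶ mm⁴

Decompose the section into non-overlapping parts with the origin at the bottom-left of its bounding rectangle.
Vertical leg: 20 × 95, A = 1 900 mm², y = 47.5 mm, Ī = 1 428 958 mm⁴.
Horizontal leg (remainder): 95 × 20, A = 1 900 mm², y = 10 mm, Ī = 63 333 mm⁴.
Centroid: ȳ = ΣA·y / ΣA = 28.75 mm.
Transfer each piece to the centroidal x-axis using Ī + A·d² with d = y − 28.75:
  vertical leg: d = 18.75 mm → contributes +2 096 927 mm⁴
  horizontal leg (remainder): d = -18.75 mm → contributes +731 302 mm⁴
Total I = 2 828 229 mm⁴.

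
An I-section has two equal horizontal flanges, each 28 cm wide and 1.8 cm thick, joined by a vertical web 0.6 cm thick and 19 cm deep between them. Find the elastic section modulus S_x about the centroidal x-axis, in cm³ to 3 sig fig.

S_x ≈ 998 cm³

Break the section into simple shapes (no overlaps), measuring from the bottom-left corner of the bounding box.
Bottom flange: 28 × 1.8, A = 50.4 cm², y = 0.9 cm, Ī = 13.608 cm⁴.
Web: 0.6 × 19, A = 11.4 cm², y = 11.3 cm, Ī = 342.95 cm⁴.
Top flange: 28 × 1.8, A = 50.4 cm², y = 21.7 cm, Ī = 13.608 cm⁴.
By symmetry the centroid is at mid-height, ȳ = 11.3 cm.
Transfer each piece to the centroidal x-axis using Ī + A·d² with d = y − 11.3:
  bottom flange: d = -10.4 cm → contributes +5464.9 cm⁴
  web: d = 0 cm → contributes +342.95 cm⁴
  top flange: d = 10.4 cm → contributes +5464.9 cm⁴
Total I = 11 273 cm⁴.
Extreme fibre distance c = 11.3 cm; S = I/c = 997.58 cm³.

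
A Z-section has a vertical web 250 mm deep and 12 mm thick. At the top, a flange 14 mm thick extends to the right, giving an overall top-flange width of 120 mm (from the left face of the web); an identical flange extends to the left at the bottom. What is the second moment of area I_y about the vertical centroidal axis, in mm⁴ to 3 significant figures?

Break the section into simple shapes (no overlaps), measuring from the bottom-left corner of the bounding box.
Web: 12 × 250, A = 3 000 mm², x = 114 mm, Ī = 36 000 mm⁴.
Top flange (beyond web): 108 × 14, A = 1 512 mm², x = 174 mm, Ī = 1 469 664 mm⁴.
Bottom flange (beyond web): 108 × 14, A = 1 512 mm², x = 54 mm, Ī = 1 469 664 mm⁴.
Centroid: x̄ = ΣA·x / ΣA = 114 mm.
Transfer each piece to the vertical centroidal axis using Ī + A·d² with d = x − 114:
  web: d = 0 mm → contributes +36 000 mm⁴
  top flange (beyond web): d = 60 mm → contributes +6 912 864 mm⁴
  bottom flange (beyond web): d = -60 mm → contributes +6 912 864 mm⁴
Total I = 13 861 728 mm⁴.

I_y ≈ 1.39 × 10⁷ mm⁴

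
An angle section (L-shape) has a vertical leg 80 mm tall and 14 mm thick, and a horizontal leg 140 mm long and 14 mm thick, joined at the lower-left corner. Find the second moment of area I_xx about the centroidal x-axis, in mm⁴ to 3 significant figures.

I_xx ≈ 1.37 × 10⁶ mm⁴

Decompose the section into non-overlapping parts with the origin at the bottom-left of its bounding rectangle.
Vertical leg: 14 × 80, A = 1 120 mm², y = 40 mm, Ī = 597 333 mm⁴.
Horizontal leg (remainder): 126 × 14, A = 1 764 mm², y = 7 mm, Ī = 28 812 mm⁴.
Centroid: ȳ = ΣA·y / ΣA = 19.816 mm.
Transfer each piece to the centroidal x-axis using Ī + A·d² with d = y − 19.816:
  vertical leg: d = 20.184 mm → contributes +1 053 636 mm⁴
  horizontal leg (remainder): d = -12.816 mm → contributes +318 528 mm⁴
Total I = 1 372 163 mm⁴.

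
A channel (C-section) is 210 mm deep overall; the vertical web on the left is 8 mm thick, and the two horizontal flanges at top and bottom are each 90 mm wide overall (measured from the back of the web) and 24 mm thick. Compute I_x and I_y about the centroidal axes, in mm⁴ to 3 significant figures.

I_x ≈ 4.04 × 10⁷ mm⁴, I_y ≈ 4.60 × 10⁶ mm⁴

Split into non-overlapping primitives; take the origin at the lower-left of the bounding box.
Web: 8 × 210, A = 1 680 mm², y = 105 mm, Ī = 6 174 000 mm⁴.
Top flange (beyond web): 82 × 24, A = 1 968 mm², y = 198 mm, Ī = 94 464 mm⁴.
Bottom flange (beyond web): 82 × 24, A = 1 968 mm², y = 12 mm, Ī = 94 464 mm⁴.
By symmetry the centroid is at mid-height, ȳ = 105 mm.
Transfer each piece to the centroidal x-axis using Ī + A·d² with d = y − 105:
  web: d = 0 mm → contributes +6 174 000 mm⁴
  top flange (beyond web): d = 93 mm → contributes +17 115 696 mm⁴
  bottom flange (beyond web): d = -93 mm → contributes +17 115 696 mm⁴
Total I = 40 405 392 mm⁴.
For the y-axis: x̄ = 35.538 mm.
Repeating about the centroidal y-axis gives I_y = 4 598 740 mm⁴.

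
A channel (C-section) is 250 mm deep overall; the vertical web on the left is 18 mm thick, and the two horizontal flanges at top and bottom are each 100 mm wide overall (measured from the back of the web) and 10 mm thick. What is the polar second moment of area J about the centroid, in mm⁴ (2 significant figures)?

Treat the section as a set of non-overlapping primitives; coordinates are from the bounding-box lower-left.
Web: 18 × 250, A = 4 500 mm², y = 125 mm, Ī = 23 437 500 mm⁴.
Top flange (beyond web): 82 × 10, A = 820 mm², y = 245 mm, Ī = 6 833 mm⁴.
Bottom flange (beyond web): 82 × 10, A = 820 mm², y = 5 mm, Ī = 6 833 mm⁴.
By symmetry the centroid is at mid-height, ȳ = 125 mm.
Transfer each piece to the centroidal x-axis using Ī + A·d² with d = y − 125:
  web: d = 0 mm → contributes +23 437 500 mm⁴
  top flange (beyond web): d = 120 mm → contributes +11 814 833 mm⁴
  bottom flange (beyond web): d = -120 mm → contributes +11 814 833 mm⁴
Total I = 47 067 167 mm⁴.
For the y-axis: x̄ = 22.36 mm.
Repeating about the centroidal y-axis gives I_y = 4 045 333 mm⁴.
Polar second moment: J = I_x + I_y = 51 112 499 mm⁴.

J ≈ 5.1 × 10⁷ mm⁴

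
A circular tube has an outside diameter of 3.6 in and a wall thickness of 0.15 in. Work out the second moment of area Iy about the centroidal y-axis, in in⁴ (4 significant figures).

Iy ≈ 2.423 in⁴

Split into non-overlapping primitives; take the origin at the lower-left of the bounding box.
Outer circle: ⌀3.6, A = 10.1788 in², x = 1.8 in, Ī = 8.2448 in⁴.
Bore (subtracted): ⌀3.3, A = 8.55299 in², x = 1.8 in, Ī = 5.82138 in⁴.
By symmetry the centroid is at mid-width, x̄ = 1.8 in.
All pieces are centred on the centroidal y-axis, so I = ΣĪ (holes subtracted) = 2.42342 in⁴.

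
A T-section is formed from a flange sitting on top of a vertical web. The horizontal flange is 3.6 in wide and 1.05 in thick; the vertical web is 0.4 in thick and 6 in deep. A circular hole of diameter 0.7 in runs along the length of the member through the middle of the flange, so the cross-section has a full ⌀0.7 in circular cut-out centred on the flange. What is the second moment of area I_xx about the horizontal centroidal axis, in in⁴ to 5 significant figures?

I_xx ≈ 25.007 in⁴

Split into non-overlapping primitives; take the origin at the lower-left of the bounding box.
Flange: 3.6 × 1.05, A = 3.78 in², y = 6.525 in, Ī = 0.3472875 in⁴.
Web: 0.4 × 6, A = 2.4 in², y = 3 in, Ī = 7.2 in⁴.
Hole (subtracted): ⌀0.7, A = 0.3848451 in², y = 6.525 in, Ī = 0.01178588 in⁴.
Centroid: ȳ = ΣA·y / ΣA = 5.06516 in.
Transfer each piece to the horizontal centroidal axis using Ī + A·d² with d = y − 5.06516:
  flange: d = 1.45984 in → contributes +8.402972 in⁴
  web: d = -2.06516 in → contributes +17.43572 in⁴
  hole: d = 1.45984 in → contributes −0.8319421 in⁴
Total I = 25.00675 in⁴.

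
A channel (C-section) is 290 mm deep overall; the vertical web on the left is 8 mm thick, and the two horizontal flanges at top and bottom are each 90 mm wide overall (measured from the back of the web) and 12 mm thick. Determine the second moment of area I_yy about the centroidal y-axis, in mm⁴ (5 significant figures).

I_yy ≈ 3.2713 × 10⁶ mm⁴

Break the section into simple shapes (no overlaps), measuring from the bottom-left corner of the bounding box.
Web: 8 × 290, A = 2 320 mm², x = 4 mm, Ī = 12373.33 mm⁴.
Top flange (beyond web): 82 × 12, A = 984 mm², x = 49 mm, Ī = 551 368 mm⁴.
Bottom flange (beyond web): 82 × 12, A = 984 mm², x = 49 mm, Ī = 551 368 mm⁴.
Centroid: x̄ = ΣA·x / ΣA = 24.65299 mm.
Transfer each piece to the centroidal y-axis using Ī + A·d² with d = x − 24.65299:
  web: d = -20.65299 mm → contributes +1 001 960 mm⁴
  top flange (beyond web): d = 24.34701 mm → contributes +1 134 661 mm⁴
  bottom flange (beyond web): d = 24.34701 mm → contributes +1 134 661 mm⁴
Total I = 3 271 281 mm⁴.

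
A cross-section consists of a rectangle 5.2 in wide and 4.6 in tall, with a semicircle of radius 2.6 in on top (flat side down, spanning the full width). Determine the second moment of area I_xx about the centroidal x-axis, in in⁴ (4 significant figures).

I_xx ≈ 132.4 in⁴

Decompose the section into non-overlapping parts with the origin at the bottom-left of its bounding rectangle.
Rectangular body: 5.2 × 4.6, A = 23.92 in², y = 2.3 in, Ī = 42.1789 in⁴.
Semicircular cap: semicircle r = 2.6, A = 10.6186 in², y = 5.70347 in, Ī = 5.01563 in⁴.
Centroid: ȳ = ΣA·y / ΣA = 3.34637 in.
Transfer each piece to the centroidal x-axis using Ī + A·d² with d = y − 3.34637:
  rectangular body: d = -1.04637 in → contributes +68.3686 in⁴
  semicircular cap: d = 2.35711 in → contributes +64.0119 in⁴
Total I = 132.381 in⁴.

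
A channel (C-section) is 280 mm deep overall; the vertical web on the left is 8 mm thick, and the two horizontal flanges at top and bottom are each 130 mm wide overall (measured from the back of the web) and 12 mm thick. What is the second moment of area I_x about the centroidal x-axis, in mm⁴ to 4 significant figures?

Split into non-overlapping primitives; take the origin at the lower-left of the bounding box.
Web: 8 × 280, A = 2 240 mm², y = 140 mm, Ī = 14 634 667 mm⁴.
Top flange (beyond web): 122 × 12, A = 1 464 mm², y = 274 mm, Ī = 17 568 mm⁴.
Bottom flange (beyond web): 122 × 12, A = 1 464 mm², y = 6 mm, Ī = 17 568 mm⁴.
By symmetry the centroid is at mid-height, ȳ = 140 mm.
Transfer each piece to the centroidal x-axis using Ī + A·d² with d = y − 140:
  web: d = 0 mm → contributes +14 634 667 mm⁴
  top flange (beyond web): d = 134 mm → contributes +26 305 152 mm⁴
  bottom flange (beyond web): d = -134 mm → contributes +26 305 152 mm⁴
Total I = 67 244 971 mm⁴.

I_x ≈ 6.724 × 10⁷ mm⁴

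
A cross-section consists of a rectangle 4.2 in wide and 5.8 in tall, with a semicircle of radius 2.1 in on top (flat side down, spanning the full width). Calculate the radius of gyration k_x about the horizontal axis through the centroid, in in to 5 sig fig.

Split into non-overlapping primitives; take the origin at the lower-left of the bounding box.
Rectangular body: 4.2 × 5.8, A = 24.36 in², y = 2.9 in, Ī = 68.2892 in⁴.
Semicircular cap: semicircle r = 2.1, A = 6.927212 in², y = 6.691268 in, Ī = 2.134564 in⁴.
Centroid: ȳ = ΣA·y / ΣA = 3.739414 in.
Transfer each piece to the horizontal axis through the centroid using Ī + A·d² with d = y − 3.739414:
  rectangular body: d = -0.8394137 in → contributes +85.45363 in⁴
  semicircular cap: d = 2.951854 in → contributes +62.49442 in⁴
Total I = 147.9481 in⁴.
Radius of gyration: k = √(I/A) = √(147.9481 / 31.28721) = 2.174559 in.

k_x ≈ 2.1746 in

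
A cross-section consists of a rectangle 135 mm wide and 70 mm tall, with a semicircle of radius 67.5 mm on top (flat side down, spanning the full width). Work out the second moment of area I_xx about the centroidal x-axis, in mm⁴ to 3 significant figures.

I_xx ≈ 2.26 × 10⁷ mm⁴

Split into non-overlapping primitives; take the origin at the lower-left of the bounding box.
Rectangular body: 135 × 70, A = 9 450 mm², y = 35 mm, Ī = 3 858 750 mm⁴.
Semicircular cap: semicircle r = 67.5, A = 7156.9 mm², y = 98.648 mm, Ī = 2 278 490 mm⁴.
Centroid: ȳ = ΣA·y / ΣA = 62.43 mm.
Transfer each piece to the centroidal x-axis using Ī + A·d² with d = y − 62.43:
  rectangular body: d = -27.43 mm → contributes +10 968 845 mm⁴
  semicircular cap: d = 36.218 mm → contributes +11 666 635 mm⁴
Total I = 22 635 480 mm⁴.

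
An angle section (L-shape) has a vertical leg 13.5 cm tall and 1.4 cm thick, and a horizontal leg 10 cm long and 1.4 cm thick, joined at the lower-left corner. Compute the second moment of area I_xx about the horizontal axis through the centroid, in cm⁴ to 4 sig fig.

Decompose the section into non-overlapping parts with the origin at the bottom-left of its bounding rectangle.
Vertical leg: 1.4 × 13.5, A = 18.9 cm², y = 6.75 cm, Ī = 287.044 cm⁴.
Horizontal leg (remainder): 8.6 × 1.4, A = 12.04 cm², y = 0.7 cm, Ī = 1.96653 cm⁴.
Centroid: ȳ = ΣA·y / ΣA = 4.3957 cm.
Transfer each piece to the horizontal axis through the centroid using Ī + A·d² with d = y − 4.3957:
  vertical leg: d = 2.3543 cm → contributes +391.801 cm⁴
  horizontal leg (remainder): d = -3.6957 cm → contributes +166.411 cm⁴
Total I = 558.213 cm⁴.

I_xx ≈ 558.2 cm⁴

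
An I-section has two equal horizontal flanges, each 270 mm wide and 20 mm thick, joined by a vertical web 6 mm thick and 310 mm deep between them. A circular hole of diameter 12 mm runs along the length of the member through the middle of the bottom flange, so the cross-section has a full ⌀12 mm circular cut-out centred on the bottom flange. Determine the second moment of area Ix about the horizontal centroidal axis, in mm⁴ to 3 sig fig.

Decompose the section into non-overlapping parts with the origin at the bottom-left of its bounding rectangle.
Bottom flange: 270 × 20, A = 5 400 mm², y = 10 mm, Ī = 180 000 mm⁴.
Web: 6 × 310, A = 1 860 mm², y = 175 mm, Ī = 14 895 500 mm⁴.
Top flange: 270 × 20, A = 5 400 mm², y = 340 mm, Ī = 180 000 mm⁴.
Hole (subtracted): ⌀12, A = 113.1 mm², y = 10 mm, Ī = 1017.9 mm⁴.
Centroid: ȳ = ΣA·y / ΣA = 176.49 mm.
Transfer each piece to the horizontal centroidal axis using Ī + A·d² with d = y − 176.49:
  bottom flange: d = -166.49 mm → contributes +149 857 321 mm⁴
  web: d = -1.4873 mm → contributes +14 899 614 mm⁴
  top flange: d = 163.51 mm → contributes +144 556 569 mm⁴
  hole: d = -166.49 mm → contributes −3 135 852 mm⁴
Total I = 306 177 652 mm⁴.

Ix ≈ 3.06 × 10⁸ mm⁴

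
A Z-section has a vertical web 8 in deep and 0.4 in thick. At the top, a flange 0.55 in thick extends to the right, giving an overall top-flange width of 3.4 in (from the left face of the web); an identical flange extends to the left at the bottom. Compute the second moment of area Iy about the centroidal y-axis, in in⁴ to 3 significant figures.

Split into non-overlapping primitives; take the origin at the lower-left of the bounding box.
Web: 0.4 × 8, A = 3.2 in², x = 3.2 in, Ī = 0.042667 in⁴.
Top flange (beyond web): 3 × 0.55, A = 1.65 in², x = 4.9 in, Ī = 1.2375 in⁴.
Bottom flange (beyond web): 3 × 0.55, A = 1.65 in², x = 1.5 in, Ī = 1.2375 in⁴.
Centroid: x̄ = ΣA·x / ΣA = 3.2 in.
Transfer each piece to the centroidal y-axis using Ī + A·d² with d = x − 3.2:
  web: d = 0 in → contributes +0.042667 in⁴
  top flange (beyond web): d = 1.7 in → contributes +6.006 in⁴
  bottom flange (beyond web): d = -1.7 in → contributes +6.006 in⁴
Total I = 12.055 in⁴.

Iy ≈ 12.1 in⁴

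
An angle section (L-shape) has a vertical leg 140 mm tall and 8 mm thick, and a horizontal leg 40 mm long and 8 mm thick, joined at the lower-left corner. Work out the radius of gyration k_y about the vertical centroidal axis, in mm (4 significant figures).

k_y ≈ 8.988 mm

Decompose the section into non-overlapping parts with the origin at the bottom-left of its bounding rectangle.
Vertical leg: 8 × 140, A = 1 120 mm², x = 4 mm, Ī = 5973.33 mm⁴.
Horizontal leg (remainder): 32 × 8, A = 256 mm², x = 24 mm, Ī = 21845.3 mm⁴.
Centroid: x̄ = ΣA·x / ΣA = 7.72093 mm.
Transfer each piece to the vertical centroidal axis using Ī + A·d² with d = x − 7.72093:
  vertical leg: d = -3.72093 mm → contributes +21480.1 mm⁴
  horizontal leg (remainder): d = 16.2791 mm → contributes +89687.4 mm⁴
Total I = 111 168 mm⁴.
Radius of gyration: k = √(I/A) = √(111 168 / 1 376) = 8.98834 mm.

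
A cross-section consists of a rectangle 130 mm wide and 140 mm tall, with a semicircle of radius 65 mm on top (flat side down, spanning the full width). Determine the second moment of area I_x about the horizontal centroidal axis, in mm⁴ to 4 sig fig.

Decompose the section into non-overlapping parts with the origin at the bottom-left of its bounding rectangle.
Rectangular body: 130 × 140, A = 18 200 mm², y = 70 mm, Ī = 29 726 667 mm⁴.
Semicircular cap: semicircle r = 65, A = 6636.61 mm², y = 167.587 mm, Ī = 1 959 230 mm⁴.
Centroid: ȳ = ΣA·y / ΣA = 96.0763 mm.
Transfer each piece to the horizontal centroidal axis using Ī + A·d² with d = y − 96.0763:
  rectangular body: d = -26.0763 mm → contributes +42 102 158 mm⁴
  semicircular cap: d = 71.5106 mm → contributes +35 897 308 mm⁴
Total I = 77 999 465 mm⁴.

I_x ≈ 7.800 × 10⁷ mm⁴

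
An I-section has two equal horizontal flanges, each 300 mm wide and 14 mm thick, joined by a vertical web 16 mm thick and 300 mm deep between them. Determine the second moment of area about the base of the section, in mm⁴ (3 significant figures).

I_base ≈ 5.98 × 10⁸ mm⁴

Decompose the section into non-overlapping parts with the origin at the bottom-left of its bounding rectangle.
Bottom flange: 300 × 14, A = 4 200 mm², y = 7 mm, Ī = 68 600 mm⁴.
Web: 16 × 300, A = 4 800 mm², y = 164 mm, Ī = 36 000 000 mm⁴.
Top flange: 300 × 14, A = 4 200 mm², y = 321 mm, Ī = 68 600 mm⁴.
Transfer each piece to the base of the section using Ī + A·d² with d = y − 0:
  bottom flange: d = 7 mm → contributes +274 400 mm⁴
  web: d = 164 mm → contributes +165 100 800 mm⁴
  top flange: d = 321 mm → contributes +432 840 800 mm⁴
Total I = 598 216 000 mm⁴.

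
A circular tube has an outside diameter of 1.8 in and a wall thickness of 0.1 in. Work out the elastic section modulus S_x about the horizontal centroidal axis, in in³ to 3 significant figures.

S_x ≈ 0.215 in³

Treat the section as a set of non-overlapping primitives; coordinates are from the bounding-box lower-left.
Outer circle: ⌀1.8, A = 2.5447 in², y = 0.9 in, Ī = 0.5153 in⁴.
Bore (subtracted): ⌀1.6, A = 2.0106 in², y = 0.9 in, Ī = 0.3217 in⁴.
By symmetry the centroid is at mid-height, ȳ = 0.9 in.
All pieces are centred on the horizontal centroidal axis, so I = ΣĪ (holes subtracted) = 0.1936 in⁴.
Extreme fibre distance c = 0.9 in; S = I/c = 0.21511 in³.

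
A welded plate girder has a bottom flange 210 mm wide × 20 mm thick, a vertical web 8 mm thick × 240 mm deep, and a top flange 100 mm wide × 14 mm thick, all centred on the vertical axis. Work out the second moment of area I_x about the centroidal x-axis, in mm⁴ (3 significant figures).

Treat the section as a set of non-overlapping primitives; coordinates are from the bounding-box lower-left.
Bottom plate: 210 × 20, A = 4 200 mm², y = 10 mm, Ī = 140 000 mm⁴.
Web plate: 8 × 240, A = 1 920 mm², y = 140 mm, Ī = 9 216 000 mm⁴.
Top plate: 100 × 14, A = 1 400 mm², y = 267 mm, Ī = 22 867 mm⁴.
Centroid: ȳ = ΣA·y / ΣA = 91.037 mm.
Transfer each piece to the centroidal x-axis using Ī + A·d² with d = y − 91.037:
  bottom plate: d = -81.037 mm → contributes +27 721 540 mm⁴
  web plate: d = 48.963 mm → contributes +13 818 917 mm⁴
  top plate: d = 175.96 mm → contributes +43 370 920 mm⁴
Total I = 84 911 376 mm⁴.

I_x ≈ 8.49 × 10⁷ mm⁴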